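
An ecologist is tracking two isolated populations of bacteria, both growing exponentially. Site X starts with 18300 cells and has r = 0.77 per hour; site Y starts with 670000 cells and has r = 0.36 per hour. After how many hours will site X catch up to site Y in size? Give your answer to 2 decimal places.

Set 18300·e^(0.77t) = 670000·e^(0.36t).
e^((0.77 − 0.36)t) = 670000/18300 → e^(0.41·t) = 36.612.
0.41·t = ln(36.612) = 3.6004, so t = 3.6004/0.41 = 8.7814.

8.78 hours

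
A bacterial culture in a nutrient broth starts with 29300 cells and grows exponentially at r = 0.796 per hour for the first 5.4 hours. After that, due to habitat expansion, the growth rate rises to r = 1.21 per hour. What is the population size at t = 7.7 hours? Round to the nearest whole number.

34856242 cells

Phase 1: N(5.4) = 29300·e^(0.796×5.4) = 29300·e^4.298 = 2.155952×10^6.
Phase 2 runs for 7.7 − 5.4 = 2.3 hours at r = 1.21.
N(7.7) = 2.155952×10^6·e^(1.21×2.3) = 2.155952×10^6·e^2.783 = 3.485624×10^7.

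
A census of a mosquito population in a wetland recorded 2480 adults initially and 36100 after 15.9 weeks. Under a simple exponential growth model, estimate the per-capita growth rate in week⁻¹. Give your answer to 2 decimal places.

0.17 per week

From N(t) = N₀·e^(rt): e^(r·15.9) = 36100/2480 = 14.556.
r·15.9 = ln(14.556) = 2.678, so r = 2.678/15.9 = 0.16843.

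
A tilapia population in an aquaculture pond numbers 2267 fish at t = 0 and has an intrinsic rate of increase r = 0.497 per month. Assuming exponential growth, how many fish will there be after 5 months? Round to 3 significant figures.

27200 fish

N(t) = N₀·e^(rt) = 2267 × e^(0.497×5) = 2267 × e^2.485.
e^2.485 ≈ 12.001, so N ≈ 2267 × 12.001 = 27206.5.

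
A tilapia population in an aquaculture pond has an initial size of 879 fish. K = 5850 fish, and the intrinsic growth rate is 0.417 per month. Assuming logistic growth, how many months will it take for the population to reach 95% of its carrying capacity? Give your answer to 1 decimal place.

11.2 months

A = (K − N₀)/N₀ = (5850 − 879)/879 = 5.6553.
Solve 5850/(1 + 5.6553·e^(−0.417t)) = 5557.5: 1 + 5.6553·e^(−0.417t) = 1.0526, so e^(−0.417t) = 0.00930661.
−0.417·t = ln(0.00930661) = -4.677, so t = 4.677/0.417 = 11.216.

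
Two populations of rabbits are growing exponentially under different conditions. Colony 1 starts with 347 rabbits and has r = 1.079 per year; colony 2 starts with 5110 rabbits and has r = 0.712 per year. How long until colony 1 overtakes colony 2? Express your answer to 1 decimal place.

7.3 years

Set 347·e^(1.079t) = 5110·e^(0.712t).
e^((1.079 − 0.712)t) = 5110/347 → e^(0.367·t) = 14.726.
0.367·t = ln(14.726) = 2.6896, so t = 2.6896/0.367 = 7.3287.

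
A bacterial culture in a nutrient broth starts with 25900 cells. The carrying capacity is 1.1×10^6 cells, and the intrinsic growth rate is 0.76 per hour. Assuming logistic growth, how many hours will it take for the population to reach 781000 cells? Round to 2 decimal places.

6.08 hours

A = (K − N₀)/N₀ = (1.1×10^6 − 25900)/25900 = 41.471.
Solve 1.1×10^6/(1 + 41.471·e^(−0.76t)) = 781000: 1 + 41.471·e^(−0.76t) = 1.4085, so e^(−0.76t) = 0.00984906.
−0.76·t = ln(0.00984906) = -4.6204, so t = 4.6204/0.76 = 6.0794.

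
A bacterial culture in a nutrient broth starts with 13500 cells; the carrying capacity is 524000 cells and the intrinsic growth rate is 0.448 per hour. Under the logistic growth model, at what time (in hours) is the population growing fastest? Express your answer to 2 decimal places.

Logistic growth is fastest at N = K/2 = 262000.
A = (K − N₀)/N₀ = 37.815. Set K/(1 + A·e^(−rt)) = K/2 → A·e^(−rt) = 1.
e^(−0.448t) = 1/37.815 = 0.0264447, so t = ln(37.815)/0.448 = 3.6327/0.448 = 8.1087.

8.11 hours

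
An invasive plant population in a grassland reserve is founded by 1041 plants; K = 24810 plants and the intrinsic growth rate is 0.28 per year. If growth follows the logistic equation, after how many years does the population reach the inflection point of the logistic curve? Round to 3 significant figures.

11.2 years

Logistic growth is fastest at N = K/2 = 12405.
A = (K − N₀)/N₀ = 22.833. Set K/(1 + A·e^(−rt)) = K/2 → A·e^(−rt) = 1.
e^(−0.28t) = 1/22.833 = 0.0437965, so t = ln(22.833)/0.28 = 3.1282/0.28 = 11.172.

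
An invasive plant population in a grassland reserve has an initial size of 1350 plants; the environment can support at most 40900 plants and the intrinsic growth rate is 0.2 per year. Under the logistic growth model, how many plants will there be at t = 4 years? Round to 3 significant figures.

2890 plants

A = (K − N₀)/N₀ = (40900 − 1350)/1350 = 29.296.
N(t) = K/(1 + A·e^(−rt)) = 40900/(1 + 29.296×e^(−0.2×4)).
e^(−0.8) = 0.44933; denominator = 1 + 29.296×0.44933 = 14.164.
N = 40900/14.164 = 2887.67.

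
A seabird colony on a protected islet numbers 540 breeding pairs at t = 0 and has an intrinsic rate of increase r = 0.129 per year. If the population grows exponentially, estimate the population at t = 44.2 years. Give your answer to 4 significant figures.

N(t) = N₀·e^(rt) = 540 × e^(0.129×44.2) = 540 × e^5.702.
e^5.702 ≈ 299.41, so N ≈ 540 × 299.41 = 161679.

161700 breeding pairs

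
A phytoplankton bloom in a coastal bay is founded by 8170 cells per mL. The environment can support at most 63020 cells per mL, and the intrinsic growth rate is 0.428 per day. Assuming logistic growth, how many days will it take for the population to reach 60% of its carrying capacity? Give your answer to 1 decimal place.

5.4 days

A = (K − N₀)/N₀ = (63020 − 8170)/8170 = 6.7136.
Solve 63020/(1 + 6.7136·e^(−0.428t)) = 37812: 1 + 6.7136·e^(−0.428t) = 1.6667, so e^(−0.428t) = 0.0993011.
−0.428·t = ln(0.0993011) = -2.3096, so t = 2.3096/0.428 = 5.3963.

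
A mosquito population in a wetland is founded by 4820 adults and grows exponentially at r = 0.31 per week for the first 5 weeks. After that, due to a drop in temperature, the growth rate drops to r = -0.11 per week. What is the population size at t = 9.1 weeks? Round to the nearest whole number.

14466 adults

Phase 1: N(5) = 4820·e^(0.31×5) = 4820·e^1.55 = 22709.3.
Phase 2 runs for 9.1 − 5 = 4.1 weeks at r = -0.11.
N(9.1) = 22709.3·e^(-0.11×4.1) = 22709.3·e^-0.451 = 14465.6.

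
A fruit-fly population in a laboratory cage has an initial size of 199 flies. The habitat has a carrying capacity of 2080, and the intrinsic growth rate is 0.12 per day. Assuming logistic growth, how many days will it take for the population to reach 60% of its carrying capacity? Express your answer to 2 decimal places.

A = (K − N₀)/N₀ = (2080 − 199)/199 = 9.4523.
Solve 2080/(1 + 9.4523·e^(−0.12t)) = 1248: 1 + 9.4523·e^(−0.12t) = 1.6667, so e^(−0.12t) = 0.0705299.
−0.12·t = ln(0.0705299) = -2.6517, so t = 2.6517/0.12 = 22.098.

22.10 days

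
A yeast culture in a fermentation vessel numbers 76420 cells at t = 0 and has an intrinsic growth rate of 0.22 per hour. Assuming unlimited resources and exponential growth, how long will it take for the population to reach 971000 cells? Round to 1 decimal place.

Set N₀·e^(rt) = 971000: e^(0.22·t) = 971000/76420 = 12.706.
0.22·t = ln(12.706) = 2.5421, so t = 2.5421/0.22 = 11.555.

11.6 hours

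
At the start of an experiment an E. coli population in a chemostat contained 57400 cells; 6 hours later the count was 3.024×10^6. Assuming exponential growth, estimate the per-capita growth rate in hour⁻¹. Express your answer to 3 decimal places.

0.661 per hour

From N(t) = N₀·e^(rt): e^(r·6) = 3.024×10^6/57400 = 52.683.
r·6 = ln(52.683) = 3.9643, so r = 3.9643/6 = 0.66072.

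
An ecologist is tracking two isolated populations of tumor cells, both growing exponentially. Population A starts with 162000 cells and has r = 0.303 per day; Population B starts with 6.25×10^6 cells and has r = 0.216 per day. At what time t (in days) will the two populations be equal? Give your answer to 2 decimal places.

41.99 days

Set 162000·e^(0.303t) = 6.25×10^6·e^(0.216t).
e^((0.303 − 0.216)t) = 6.25×10^6/162000 → e^(0.087·t) = 38.58.
0.087·t = ln(38.58) = 3.6527, so t = 3.6527/0.087 = 41.986.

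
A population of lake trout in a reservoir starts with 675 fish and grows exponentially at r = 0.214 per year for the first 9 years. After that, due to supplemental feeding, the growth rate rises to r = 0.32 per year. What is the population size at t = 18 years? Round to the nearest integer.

82513 fish

Phase 1: N(9) = 675·e^(0.214×9) = 675·e^1.926 = 4631.85.
Phase 2 runs for 18 − 9 = 9 years at r = 0.32.
N(18) = 4631.85·e^(0.32×9) = 4631.85·e^2.88 = 82513.1.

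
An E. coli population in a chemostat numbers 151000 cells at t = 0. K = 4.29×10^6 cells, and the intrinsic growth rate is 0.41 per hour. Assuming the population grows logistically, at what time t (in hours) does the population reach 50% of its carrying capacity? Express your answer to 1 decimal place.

8.1 hours

A = (K − N₀)/N₀ = (4.29×10^6 − 151000)/151000 = 27.411.
Solve 4.29×10^6/(1 + 27.411·e^(−0.41t)) = 2.145×10^6: 1 + 27.411·e^(−0.41t) = 2, so e^(−0.41t) = 0.0364822.
−0.41·t = ln(0.0364822) = -3.3109, so t = 3.3109/0.41 = 8.0754.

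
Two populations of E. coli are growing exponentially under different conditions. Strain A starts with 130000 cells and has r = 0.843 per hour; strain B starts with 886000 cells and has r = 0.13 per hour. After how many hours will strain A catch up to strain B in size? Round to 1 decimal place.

2.7 hours

Set 130000·e^(0.843t) = 886000·e^(0.13t).
e^((0.843 − 0.13)t) = 886000/130000 → e^(0.713·t) = 6.8154.
0.713·t = ln(6.8154) = 1.9192, so t = 1.9192/0.713 = 2.6917.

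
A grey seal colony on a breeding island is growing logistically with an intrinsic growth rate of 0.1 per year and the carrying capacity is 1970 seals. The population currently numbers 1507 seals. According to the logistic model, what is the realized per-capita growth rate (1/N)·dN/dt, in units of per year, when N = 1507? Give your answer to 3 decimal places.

(1/N)·dN/dt = r(1 − N/K) = 0.1 × (1 − 1507/1970).
= 0.1 × 0.23503 = 0.023503.

0.024 per year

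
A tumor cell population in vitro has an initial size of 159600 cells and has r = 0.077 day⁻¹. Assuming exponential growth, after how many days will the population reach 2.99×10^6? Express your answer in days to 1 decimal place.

Set N₀·e^(rt) = 2.99×10^6: e^(0.077·t) = 2.99×10^6/159600 = 18.734.
0.077·t = ln(18.734) = 2.9304, so t = 2.9304/0.077 = 38.057.

38.1 days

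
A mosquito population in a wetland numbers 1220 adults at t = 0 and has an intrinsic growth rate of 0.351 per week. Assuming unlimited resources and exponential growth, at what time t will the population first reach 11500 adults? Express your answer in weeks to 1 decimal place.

Set N₀·e^(rt) = 11500: e^(0.351·t) = 11500/1220 = 9.4262.
0.351·t = ln(9.4262) = 2.2435, so t = 2.2435/0.351 = 6.3917.

6.4 weeks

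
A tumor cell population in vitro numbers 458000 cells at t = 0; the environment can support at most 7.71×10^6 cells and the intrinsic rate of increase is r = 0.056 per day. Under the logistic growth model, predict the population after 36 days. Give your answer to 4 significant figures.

2480000 cells

A = (K − N₀)/N₀ = (7.71×10^6 − 458000)/458000 = 15.834.
N(t) = K/(1 + A·e^(−rt)) = 7.71×10^6/(1 + 15.834×e^(−0.056×36)).
e^(−2.016) = 0.13319; denominator = 1 + 15.834×0.13319 = 3.1089.
N = 7.71×10^6/3.1089 = 2.479982×10^6.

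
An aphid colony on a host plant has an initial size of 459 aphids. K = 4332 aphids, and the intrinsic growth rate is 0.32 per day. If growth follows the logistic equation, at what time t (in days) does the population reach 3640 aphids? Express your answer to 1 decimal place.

11.9 days

A = (K − N₀)/N₀ = (4332 − 459)/459 = 8.4379.
Solve 4332/(1 + 8.4379·e^(−0.32t)) = 3640: 1 + 8.4379·e^(−0.32t) = 1.1901, so e^(−0.32t) = 0.0225305.
−0.32·t = ln(0.0225305) = -3.7929, so t = 3.7929/0.32 = 11.853.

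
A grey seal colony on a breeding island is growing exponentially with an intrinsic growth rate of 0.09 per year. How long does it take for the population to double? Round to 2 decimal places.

7.70 years

Doubling time t_d = ln(2)/r = 0.6931/0.09 = 7.7016.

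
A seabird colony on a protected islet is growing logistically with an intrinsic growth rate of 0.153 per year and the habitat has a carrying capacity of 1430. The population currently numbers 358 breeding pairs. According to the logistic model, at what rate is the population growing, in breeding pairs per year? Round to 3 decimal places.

dN/dt = rN(1 − N/K) = 0.153 × 358 × (1 − 358/1430).
1 − 358/1430 = 0.74965; dN/dt = 0.153 × 358 × 0.74965 = 41.061.

41.061 breeding pairs per year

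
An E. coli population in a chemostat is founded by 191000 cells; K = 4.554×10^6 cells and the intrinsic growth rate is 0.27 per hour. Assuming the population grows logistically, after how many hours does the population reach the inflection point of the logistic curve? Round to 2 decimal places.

11.59 hours

Logistic growth is fastest at N = K/2 = 2.277×10^6.
A = (K − N₀)/N₀ = 22.843. Set K/(1 + A·e^(−rt)) = K/2 → A·e^(−rt) = 1.
e^(−0.27t) = 1/22.843 = 0.0437772, so t = ln(22.843)/0.27 = 3.1286/0.27 = 11.588.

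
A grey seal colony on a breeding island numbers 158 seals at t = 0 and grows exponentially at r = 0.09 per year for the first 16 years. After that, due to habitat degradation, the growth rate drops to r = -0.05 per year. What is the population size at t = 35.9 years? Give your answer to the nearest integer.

247 seals

Phase 1: N(16) = 158·e^(0.09×16) = 158·e^1.44 = 666.87.
Phase 2 runs for 35.9 − 16 = 19.9 years at r = -0.05.
N(35.9) = 666.87·e^(-0.05×19.9) = 666.87·e^-0.995 = 246.557.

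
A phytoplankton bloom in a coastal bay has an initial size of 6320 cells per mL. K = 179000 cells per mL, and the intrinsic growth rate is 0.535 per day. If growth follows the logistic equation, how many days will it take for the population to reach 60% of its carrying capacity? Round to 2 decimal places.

6.94 days

A = (K − N₀)/N₀ = (179000 − 6320)/6320 = 27.323.
Solve 179000/(1 + 27.323·e^(−0.535t)) = 107400: 1 + 27.323·e^(−0.535t) = 1.6667, so e^(−0.535t) = 0.0243997.
−0.535·t = ln(0.0243997) = -3.7132, so t = 3.7132/0.535 = 6.9405.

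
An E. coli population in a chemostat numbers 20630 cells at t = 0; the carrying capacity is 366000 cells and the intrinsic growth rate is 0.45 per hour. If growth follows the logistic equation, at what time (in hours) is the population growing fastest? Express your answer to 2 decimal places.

Logistic growth is fastest at N = K/2 = 183000.
A = (K − N₀)/N₀ = 16.741. Set K/(1 + A·e^(−rt)) = K/2 → A·e^(−rt) = 1.
e^(−0.45t) = 1/16.741 = 0.059733, so t = ln(16.741)/0.45 = 2.8179/0.45 = 6.2619.

6.26 hours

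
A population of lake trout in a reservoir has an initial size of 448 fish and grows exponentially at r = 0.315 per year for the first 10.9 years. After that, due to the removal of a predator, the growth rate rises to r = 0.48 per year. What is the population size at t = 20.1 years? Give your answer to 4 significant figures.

1149000 fish

Phase 1: N(10.9) = 448·e^(0.315×10.9) = 448·e^3.433 = 13881.2.
Phase 2 runs for 20.1 − 10.9 = 9.2 years at r = 0.48.
N(20.1) = 13881.2·e^(0.48×9.2) = 13881.2·e^4.416 = 1.148874×10^6.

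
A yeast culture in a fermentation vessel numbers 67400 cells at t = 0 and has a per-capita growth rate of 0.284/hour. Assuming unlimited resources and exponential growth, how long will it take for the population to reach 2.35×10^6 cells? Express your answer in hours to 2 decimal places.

Set N₀·e^(rt) = 2.35×10^6: e^(0.284·t) = 2.35×10^6/67400 = 34.866.
0.284·t = ln(34.866) = 3.5515, so t = 3.5515/0.284 = 12.505.

12.51 hours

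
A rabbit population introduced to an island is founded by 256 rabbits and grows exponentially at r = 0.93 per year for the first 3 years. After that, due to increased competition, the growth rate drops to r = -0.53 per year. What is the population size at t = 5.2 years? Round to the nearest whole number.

Phase 1: N(3) = 256·e^(0.93×3) = 256·e^2.79 = 4167.94.
Phase 2 runs for 5.2 − 3 = 2.2 years at r = -0.53.
N(5.2) = 4167.94·e^(-0.53×2.2) = 4167.94·e^-1.166 = 1298.78.

1299 rabbits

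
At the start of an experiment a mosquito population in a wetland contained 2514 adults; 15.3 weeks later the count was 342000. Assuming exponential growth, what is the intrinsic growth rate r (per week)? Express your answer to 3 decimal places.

From N(t) = N₀·e^(rt): e^(r·15.3) = 342000/2514 = 136.04.
r·15.3 = ln(136.04) = 4.9129, so r = 4.9129/15.3 = 0.32111.

0.321 per week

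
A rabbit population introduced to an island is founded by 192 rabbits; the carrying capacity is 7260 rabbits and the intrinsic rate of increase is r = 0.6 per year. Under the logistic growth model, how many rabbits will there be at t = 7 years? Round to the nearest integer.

4678 rabbits

A = (K − N₀)/N₀ = (7260 − 192)/192 = 36.812.
N(t) = K/(1 + A·e^(−rt)) = 7260/(1 + 36.812×e^(−0.6×7)).
e^(−4.2) = 0.014996; denominator = 1 + 36.812×0.014996 = 1.552.
N = 7260/1.552 = 4677.76.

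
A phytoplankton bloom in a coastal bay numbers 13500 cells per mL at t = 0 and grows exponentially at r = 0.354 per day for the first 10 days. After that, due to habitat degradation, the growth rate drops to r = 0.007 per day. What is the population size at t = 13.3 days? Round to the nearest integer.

476177 cells per mL

Phase 1: N(10) = 13500·e^(0.354×10) = 13500·e^3.54 = 465303.
Phase 2 runs for 13.3 − 10 = 3.3 days at r = 0.007.
N(13.3) = 465303·e^(0.007×3.3) = 465303·e^0.0231 = 476177.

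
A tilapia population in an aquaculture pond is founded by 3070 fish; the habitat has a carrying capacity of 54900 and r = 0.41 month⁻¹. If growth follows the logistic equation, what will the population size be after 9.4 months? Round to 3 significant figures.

40400 fish

A = (K − N₀)/N₀ = (54900 − 3070)/3070 = 16.883.
N(t) = K/(1 + A·e^(−rt)) = 54900/(1 + 16.883×e^(−0.41×9.4)).
e^(−3.854) = 0.021195; denominator = 1 + 16.883×0.021195 = 1.3578.
N = 54900/1.3578 = 40432.3.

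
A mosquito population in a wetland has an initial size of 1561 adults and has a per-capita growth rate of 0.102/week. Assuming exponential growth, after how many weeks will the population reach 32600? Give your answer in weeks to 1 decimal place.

29.8 weeks

Set N₀·e^(rt) = 32600: e^(0.102·t) = 32600/1561 = 20.884.
0.102·t = ln(20.884) = 3.039, so t = 3.039/0.102 = 29.794.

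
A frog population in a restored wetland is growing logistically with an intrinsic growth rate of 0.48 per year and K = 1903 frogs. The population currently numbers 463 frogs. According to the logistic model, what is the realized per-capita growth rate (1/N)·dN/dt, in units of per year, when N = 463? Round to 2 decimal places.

0.36 per year

(1/N)·dN/dt = r(1 − N/K) = 0.48 × (1 − 463/1903).
= 0.48 × 0.7567 = 0.36322.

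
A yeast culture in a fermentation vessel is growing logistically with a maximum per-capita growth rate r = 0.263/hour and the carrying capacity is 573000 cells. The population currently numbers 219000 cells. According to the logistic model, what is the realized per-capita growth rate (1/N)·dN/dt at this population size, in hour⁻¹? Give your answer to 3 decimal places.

(1/N)·dN/dt = r(1 − N/K) = 0.263 × (1 − 219000/573000).
= 0.263 × 0.6178 = 0.16248.

0.162 per hour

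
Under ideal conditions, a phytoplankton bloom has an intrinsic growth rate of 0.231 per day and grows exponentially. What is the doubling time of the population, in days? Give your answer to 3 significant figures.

3.00 days

Doubling time t_d = ln(2)/r = 0.6931/0.231 = 3.0006.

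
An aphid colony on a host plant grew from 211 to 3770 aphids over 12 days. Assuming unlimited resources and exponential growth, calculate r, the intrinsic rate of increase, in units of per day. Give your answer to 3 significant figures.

0.240 per day

From N(t) = N₀·e^(rt): e^(r·12) = 3770/211 = 17.867.
r·12 = ln(17.867) = 2.883, so r = 2.883/12 = 0.24025.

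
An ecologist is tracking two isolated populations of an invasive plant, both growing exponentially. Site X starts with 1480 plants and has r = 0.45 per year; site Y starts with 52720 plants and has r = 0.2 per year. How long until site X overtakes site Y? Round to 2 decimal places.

14.29 years

Set 1480·e^(0.45t) = 52720·e^(0.2t).
e^((0.45 − 0.2)t) = 52720/1480 → e^(0.25·t) = 35.622.
0.25·t = ln(35.622) = 3.573, so t = 3.573/0.25 = 14.292.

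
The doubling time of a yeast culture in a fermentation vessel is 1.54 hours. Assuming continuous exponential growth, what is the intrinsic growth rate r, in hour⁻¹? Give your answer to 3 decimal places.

r = ln(2)/t_d = 0.6931/1.54 = 0.4501.

0.450 per hour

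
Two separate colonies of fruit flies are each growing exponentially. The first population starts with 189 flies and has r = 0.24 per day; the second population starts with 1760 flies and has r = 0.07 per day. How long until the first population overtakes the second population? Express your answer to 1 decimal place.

Set 189·e^(0.24t) = 1760·e^(0.07t).
e^((0.24 − 0.07)t) = 1760/189 → e^(0.17·t) = 9.3122.
0.17·t = ln(9.3122) = 2.2313, so t = 2.2313/0.17 = 13.125.

13.1 days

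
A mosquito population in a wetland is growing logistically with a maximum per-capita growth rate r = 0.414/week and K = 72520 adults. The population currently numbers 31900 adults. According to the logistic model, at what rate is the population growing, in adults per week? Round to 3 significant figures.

7400 adults per week

dN/dt = rN(1 − N/K) = 0.414 × 31900 × (1 − 31900/72520).
1 − 31900/72520 = 0.56012; dN/dt = 0.414 × 31900 × 0.56012 = 7397.3.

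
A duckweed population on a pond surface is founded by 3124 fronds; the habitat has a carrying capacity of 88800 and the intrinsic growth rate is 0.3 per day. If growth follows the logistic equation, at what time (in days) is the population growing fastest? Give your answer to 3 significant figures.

Logistic growth is fastest at N = K/2 = 44400.
A = (K − N₀)/N₀ = 27.425. Set K/(1 + A·e^(−rt)) = K/2 → A·e^(−rt) = 1.
e^(−0.3t) = 1/27.425 = 0.036463, so t = ln(27.425)/0.3 = 3.3115/0.3 = 11.038.

11.0 days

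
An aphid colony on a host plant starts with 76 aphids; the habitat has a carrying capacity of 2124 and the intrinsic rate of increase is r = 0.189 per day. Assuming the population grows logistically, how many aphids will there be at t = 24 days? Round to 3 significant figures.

A = (K − N₀)/N₀ = (2124 − 76)/76 = 26.947.
N(t) = K/(1 + A·e^(−rt)) = 2124/(1 + 26.947×e^(−0.189×24)).
e^(−4.536) = 0.010716; denominator = 1 + 26.947×0.010716 = 1.2888.
N = 2124/1.2888 = 1648.08.

1650 aphids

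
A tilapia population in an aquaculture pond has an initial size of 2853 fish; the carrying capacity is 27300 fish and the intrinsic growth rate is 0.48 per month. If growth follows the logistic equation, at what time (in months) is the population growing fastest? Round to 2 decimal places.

4.48 months

Logistic growth is fastest at N = K/2 = 13650.
A = (K − N₀)/N₀ = 8.5689. Set K/(1 + A·e^(−rt)) = K/2 → A·e^(−rt) = 1.
e^(−0.48t) = 1/8.5689 = 0.116701, so t = ln(8.5689)/0.48 = 2.1481/0.48 = 4.4753.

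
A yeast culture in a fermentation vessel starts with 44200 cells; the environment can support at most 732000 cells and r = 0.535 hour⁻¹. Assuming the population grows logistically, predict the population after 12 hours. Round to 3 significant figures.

714000 cells

A = (K − N₀)/N₀ = (732000 − 44200)/44200 = 15.561.
N(t) = K/(1 + A·e^(−rt)) = 732000/(1 + 15.561×e^(−0.535×12)).
e^(−6.42) = 0.0016287; denominator = 1 + 15.561×0.0016287 = 1.0253.
N = 732000/1.0253 = 713907.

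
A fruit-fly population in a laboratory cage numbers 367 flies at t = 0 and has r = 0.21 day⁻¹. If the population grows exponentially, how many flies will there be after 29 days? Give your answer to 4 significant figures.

162000 flies

N(t) = N₀·e^(rt) = 367 × e^(0.21×29) = 367 × e^6.09.
e^6.09 ≈ 441.42, so N ≈ 367 × 441.42 = 162002.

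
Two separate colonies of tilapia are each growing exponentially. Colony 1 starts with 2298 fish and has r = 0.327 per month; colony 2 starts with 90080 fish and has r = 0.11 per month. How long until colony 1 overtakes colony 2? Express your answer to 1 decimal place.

Set 2298·e^(0.327t) = 90080·e^(0.11t).
e^((0.327 − 0.11)t) = 90080/2298 → e^(0.217·t) = 39.199.
0.217·t = ln(39.199) = 3.6687, so t = 3.6687/0.217 = 16.906.

16.9 months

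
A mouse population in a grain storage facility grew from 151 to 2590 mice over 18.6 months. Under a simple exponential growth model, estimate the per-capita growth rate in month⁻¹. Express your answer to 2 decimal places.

From N(t) = N₀·e^(rt): e^(r·18.6) = 2590/151 = 17.152.
r·18.6 = ln(17.152) = 2.8421, so r = 2.8421/18.6 = 0.1528.

0.15 per month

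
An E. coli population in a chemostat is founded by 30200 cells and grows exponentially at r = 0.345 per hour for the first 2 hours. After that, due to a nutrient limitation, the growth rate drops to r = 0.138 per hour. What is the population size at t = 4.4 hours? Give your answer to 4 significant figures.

Phase 1: N(2) = 30200·e^(0.345×2) = 30200·e^0.69 = 60210.2.
Phase 2 runs for 4.4 − 2 = 2.4 hours at r = 0.138.
N(4.4) = 60210.2·e^(0.138×2.4) = 60210.2·e^0.3312 = 83851.

83850 cells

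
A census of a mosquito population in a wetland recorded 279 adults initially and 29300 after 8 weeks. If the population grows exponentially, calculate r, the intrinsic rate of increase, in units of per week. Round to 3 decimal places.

0.582 per week

From N(t) = N₀·e^(rt): e^(r·8) = 29300/279 = 105.02.
r·8 = ln(105.02) = 4.6541, so r = 4.6541/8 = 0.58177.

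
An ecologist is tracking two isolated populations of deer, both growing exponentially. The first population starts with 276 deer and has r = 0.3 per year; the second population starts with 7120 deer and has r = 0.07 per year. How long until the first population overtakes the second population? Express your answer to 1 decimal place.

Set 276·e^(0.3t) = 7120·e^(0.07t).
e^((0.3 − 0.07)t) = 7120/276 → e^(0.23·t) = 25.797.
0.23·t = ln(25.797) = 3.2503, so t = 3.2503/0.23 = 14.132.

14.1 years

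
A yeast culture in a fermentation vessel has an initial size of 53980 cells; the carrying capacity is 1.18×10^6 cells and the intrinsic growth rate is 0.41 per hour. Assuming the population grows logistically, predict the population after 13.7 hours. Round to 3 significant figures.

1100000 cells

A = (K − N₀)/N₀ = (1.18×10^6 − 53980)/53980 = 20.86.
N(t) = K/(1 + A·e^(−rt)) = 1.18×10^6/(1 + 20.86×e^(−0.41×13.7)).
e^(−5.617) = 0.0036355; denominator = 1 + 20.86×0.0036355 = 1.0758.
N = 1.18×10^6/1.0758 = 1.09682×10^6.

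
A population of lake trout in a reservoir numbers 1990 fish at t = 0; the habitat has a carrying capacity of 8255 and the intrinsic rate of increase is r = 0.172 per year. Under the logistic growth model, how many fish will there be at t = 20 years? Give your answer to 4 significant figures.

7498 fish

A = (K − N₀)/N₀ = (8255 − 1990)/1990 = 3.1482.
N(t) = K/(1 + A·e^(−rt)) = 8255/(1 + 3.1482×e^(−0.172×20)).
e^(−3.44) = 0.032065; denominator = 1 + 3.1482×0.032065 = 1.1009.
N = 8255/1.1009 = 7498.09.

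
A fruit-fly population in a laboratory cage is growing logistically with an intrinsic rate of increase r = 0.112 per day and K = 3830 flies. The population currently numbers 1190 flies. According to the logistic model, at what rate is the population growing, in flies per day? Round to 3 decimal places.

91.869 flies per day

dN/dt = rN(1 − N/K) = 0.112 × 1190 × (1 − 1190/3830).
1 − 1190/3830 = 0.6893; dN/dt = 0.112 × 1190 × 0.6893 = 91.869.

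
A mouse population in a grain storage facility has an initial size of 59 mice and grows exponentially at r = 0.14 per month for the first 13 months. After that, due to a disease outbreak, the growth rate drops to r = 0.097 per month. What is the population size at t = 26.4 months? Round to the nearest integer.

1336 mice

Phase 1: N(13) = 59·e^(0.14×13) = 59·e^1.82 = 364.14.
Phase 2 runs for 26.4 − 13 = 13.4 months at r = 0.097.
N(26.4) = 364.14·e^(0.097×13.4) = 364.14·e^1.3 = 1335.87.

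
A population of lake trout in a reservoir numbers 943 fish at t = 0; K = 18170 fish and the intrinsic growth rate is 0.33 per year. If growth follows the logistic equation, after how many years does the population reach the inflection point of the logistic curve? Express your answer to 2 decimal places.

8.80 years

Logistic growth is fastest at N = K/2 = 9085.
A = (K − N₀)/N₀ = 18.268. Set K/(1 + A·e^(−rt)) = K/2 → A·e^(−rt) = 1.
e^(−0.33t) = 1/18.268 = 0.0547397, so t = ln(18.268)/0.33 = 2.9052/0.33 = 8.8035.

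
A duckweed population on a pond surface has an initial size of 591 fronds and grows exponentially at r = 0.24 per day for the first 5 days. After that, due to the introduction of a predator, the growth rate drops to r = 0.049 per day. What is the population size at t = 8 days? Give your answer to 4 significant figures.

Phase 1: N(5) = 591·e^(0.24×5) = 591·e^1.2 = 1962.19.
Phase 2 runs for 8 − 5 = 3 days at r = 0.049.
N(8) = 1962.19·e^(0.049×3) = 1962.19·e^0.147 = 2272.91.

2273 fronds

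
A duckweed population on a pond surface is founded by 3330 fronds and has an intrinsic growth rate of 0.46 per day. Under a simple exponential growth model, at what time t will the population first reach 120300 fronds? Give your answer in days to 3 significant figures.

Set N₀·e^(rt) = 120300: e^(0.46·t) = 120300/3330 = 36.126.
0.46·t = ln(36.126) = 3.587, so t = 3.587/0.46 = 7.7979.

7.80 days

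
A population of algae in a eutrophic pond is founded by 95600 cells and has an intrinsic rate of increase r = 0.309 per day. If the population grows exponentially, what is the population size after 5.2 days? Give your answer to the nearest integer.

476741 cells

N(t) = N₀·e^(rt) = 95600 × e^(0.309×5.2) = 95600 × e^1.607.
e^1.607 ≈ 4.9868, so N ≈ 95600 × 4.9868 = 476741.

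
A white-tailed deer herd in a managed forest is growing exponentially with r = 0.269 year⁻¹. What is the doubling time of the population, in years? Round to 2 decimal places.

Doubling time t_d = ln(2)/r = 0.6931/0.269 = 2.5768.

2.58 years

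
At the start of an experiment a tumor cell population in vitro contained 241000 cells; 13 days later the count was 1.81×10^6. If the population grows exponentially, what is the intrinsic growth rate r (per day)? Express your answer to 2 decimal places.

From N(t) = N₀·e^(rt): e^(r·13) = 1.81×10^6/241000 = 7.5104.
r·13 = ln(7.5104) = 2.0163, so r = 2.0163/13 = 0.1551.

0.16 per day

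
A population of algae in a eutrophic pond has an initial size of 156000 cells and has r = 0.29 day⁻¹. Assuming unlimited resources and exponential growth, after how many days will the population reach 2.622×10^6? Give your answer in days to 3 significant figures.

9.73 days

Set N₀·e^(rt) = 2.622×10^6: e^(0.29·t) = 2.622×10^6/156000 = 16.808.
0.29·t = ln(16.808) = 2.8218, so t = 2.8218/0.29 = 9.7305.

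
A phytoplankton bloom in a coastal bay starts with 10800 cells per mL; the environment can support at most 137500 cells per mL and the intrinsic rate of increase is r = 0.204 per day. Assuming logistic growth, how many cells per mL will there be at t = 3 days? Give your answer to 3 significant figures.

18700 cells per mL

A = (K − N₀)/N₀ = (137500 − 10800)/10800 = 11.731.
N(t) = K/(1 + A·e^(−rt)) = 137500/(1 + 11.731×e^(−0.204×3)).
e^(−0.612) = 0.54227; denominator = 1 + 11.731×0.54227 = 7.3616.
N = 137500/7.3616 = 18678.1.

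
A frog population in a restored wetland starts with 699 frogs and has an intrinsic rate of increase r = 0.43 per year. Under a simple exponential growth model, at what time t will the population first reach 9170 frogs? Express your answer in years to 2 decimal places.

Set N₀·e^(rt) = 9170: e^(0.43·t) = 9170/699 = 13.119.
0.43·t = ln(13.119) = 2.574, so t = 2.574/0.43 = 5.9861.

5.99 years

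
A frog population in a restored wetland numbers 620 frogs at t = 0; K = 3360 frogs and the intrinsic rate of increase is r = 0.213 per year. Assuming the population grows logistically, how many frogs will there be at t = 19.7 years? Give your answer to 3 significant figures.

A = (K − N₀)/N₀ = (3360 − 620)/620 = 4.4194.
N(t) = K/(1 + A·e^(−rt)) = 3360/(1 + 4.4194×e^(−0.213×19.7)).
e^(−4.196) = 0.015054; denominator = 1 + 4.4194×0.015054 = 1.0665.
N = 3360/1.0665 = 3150.4.

3150 frogs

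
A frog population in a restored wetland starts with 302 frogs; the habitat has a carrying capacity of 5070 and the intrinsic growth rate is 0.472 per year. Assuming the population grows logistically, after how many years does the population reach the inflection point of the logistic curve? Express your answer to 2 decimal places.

5.85 years

Logistic growth is fastest at N = K/2 = 2535.
A = (K − N₀)/N₀ = 15.788. Set K/(1 + A·e^(−rt)) = K/2 → A·e^(−rt) = 1.
e^(−0.472t) = 1/15.788 = 0.0633389, so t = ln(15.788)/0.472 = 2.7593/0.472 = 5.8459.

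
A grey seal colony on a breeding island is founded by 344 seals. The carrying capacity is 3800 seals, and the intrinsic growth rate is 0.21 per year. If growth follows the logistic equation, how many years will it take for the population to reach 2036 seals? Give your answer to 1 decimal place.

A = (K − N₀)/N₀ = (3800 − 344)/344 = 10.047.
Solve 3800/(1 + 10.047·e^(−0.21t)) = 2036: 1 + 10.047·e^(−0.21t) = 1.8664, so e^(−0.21t) = 0.0862394.
−0.21·t = ln(0.0862394) = -2.4506, so t = 2.4506/0.21 = 11.67.

11.7 years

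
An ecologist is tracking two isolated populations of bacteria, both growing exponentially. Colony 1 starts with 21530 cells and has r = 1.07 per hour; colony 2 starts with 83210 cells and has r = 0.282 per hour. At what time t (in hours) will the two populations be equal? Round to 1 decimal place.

1.7 hours

Set 21530·e^(1.07t) = 83210·e^(0.282t).
e^((1.07 − 0.282)t) = 83210/21530 → e^(0.788·t) = 3.8648.
0.788·t = ln(3.8648) = 1.3519, so t = 1.3519/0.788 = 1.7156.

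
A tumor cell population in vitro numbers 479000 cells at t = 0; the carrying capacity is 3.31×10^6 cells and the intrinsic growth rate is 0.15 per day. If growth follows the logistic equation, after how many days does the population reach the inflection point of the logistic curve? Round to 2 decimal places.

Logistic growth is fastest at N = K/2 = 1.655×10^6.
A = (K − N₀)/N₀ = 5.9102. Set K/(1 + A·e^(−rt)) = K/2 → A·e^(−rt) = 1.
e^(−0.15t) = 1/5.9102 = 0.169198, so t = ln(5.9102)/0.15 = 1.7767/0.15 = 11.845.

11.84 days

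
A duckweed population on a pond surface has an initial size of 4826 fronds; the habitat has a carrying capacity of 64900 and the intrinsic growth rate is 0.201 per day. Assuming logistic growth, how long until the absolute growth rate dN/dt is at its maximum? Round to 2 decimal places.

Logistic growth is fastest at N = K/2 = 32450.
A = (K − N₀)/N₀ = 12.448. Set K/(1 + A·e^(−rt)) = K/2 → A·e^(−rt) = 1.
e^(−0.201t) = 1/12.448 = 0.0803343, so t = ln(12.448)/0.201 = 2.5216/0.201 = 12.545.

12.55 days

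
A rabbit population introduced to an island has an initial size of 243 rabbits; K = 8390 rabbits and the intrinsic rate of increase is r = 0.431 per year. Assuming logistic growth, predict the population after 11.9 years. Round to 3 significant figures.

A = (K − N₀)/N₀ = (8390 − 243)/243 = 33.527.
N(t) = K/(1 + A·e^(−rt)) = 8390/(1 + 33.527×e^(−0.431×11.9)).
e^(−5.129) = 0.0059231; denominator = 1 + 33.527×0.0059231 = 1.1986.
N = 8390/1.1986 = 6999.94.

7000 rabbits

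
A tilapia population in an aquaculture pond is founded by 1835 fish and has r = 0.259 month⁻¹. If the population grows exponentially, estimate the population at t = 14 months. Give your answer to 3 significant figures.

68900 fish

N(t) = N₀·e^(rt) = 1835 × e^(0.259×14) = 1835 × e^3.626.
e^3.626 ≈ 37.562, so N ≈ 1835 × 37.562 = 68926.8.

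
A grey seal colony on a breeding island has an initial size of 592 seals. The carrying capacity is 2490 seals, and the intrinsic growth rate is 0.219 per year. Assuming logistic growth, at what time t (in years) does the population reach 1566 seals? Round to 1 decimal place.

7.7 years

A = (K − N₀)/N₀ = (2490 − 592)/592 = 3.2061.
Solve 2490/(1 + 3.2061·e^(−0.219t)) = 1566: 1 + 3.2061·e^(−0.219t) = 1.59, so e^(−0.219t) = 0.184037.
−0.219·t = ln(0.184037) = -1.6926, so t = 1.6926/0.219 = 7.7288.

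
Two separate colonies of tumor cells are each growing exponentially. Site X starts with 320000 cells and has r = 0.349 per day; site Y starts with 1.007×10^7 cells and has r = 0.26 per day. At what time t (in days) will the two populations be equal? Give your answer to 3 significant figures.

Set 320000·e^(0.349t) = 1.007×10^7·e^(0.26t).
e^((0.349 − 0.26)t) = 1.007×10^7/320000 → e^(0.089·t) = 31.469.
0.089·t = ln(31.469) = 3.449, so t = 3.449/0.089 = 38.753.

38.8 days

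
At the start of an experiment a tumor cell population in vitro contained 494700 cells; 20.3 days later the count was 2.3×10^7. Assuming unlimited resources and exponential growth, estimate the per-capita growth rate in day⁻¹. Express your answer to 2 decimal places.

0.19 per day

From N(t) = N₀·e^(rt): e^(r·20.3) = 2.3×10^7/494700 = 46.493.
r·20.3 = ln(46.493) = 3.8393, so r = 3.8393/20.3 = 0.18913.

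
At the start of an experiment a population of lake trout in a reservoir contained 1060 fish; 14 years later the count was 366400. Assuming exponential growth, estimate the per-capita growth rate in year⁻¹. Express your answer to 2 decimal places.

0.42 per year

From N(t) = N₀·e^(rt): e^(r·14) = 366400/1060 = 345.66.
r·14 = ln(345.66) = 5.8455, so r = 5.8455/14 = 0.41753.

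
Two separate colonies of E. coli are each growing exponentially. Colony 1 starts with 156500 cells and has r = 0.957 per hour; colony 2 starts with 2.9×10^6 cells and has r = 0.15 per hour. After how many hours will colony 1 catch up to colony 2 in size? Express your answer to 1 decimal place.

3.6 hours

Set 156500·e^(0.957t) = 2.9×10^6·e^(0.15t).
e^((0.957 − 0.15)t) = 2.9×10^6/156500 → e^(0.807·t) = 18.53.
0.807·t = ln(18.53) = 2.9194, so t = 2.9194/0.807 = 3.6176.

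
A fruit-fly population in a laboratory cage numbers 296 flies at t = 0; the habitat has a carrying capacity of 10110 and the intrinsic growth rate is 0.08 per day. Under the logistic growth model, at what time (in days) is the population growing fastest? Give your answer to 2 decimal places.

43.77 days

Logistic growth is fastest at N = K/2 = 5055.
A = (K − N₀)/N₀ = 33.155. Set K/(1 + A·e^(−rt)) = K/2 → A·e^(−rt) = 1.
e^(−0.08t) = 1/33.155 = 0.030161, so t = ln(33.155)/0.08 = 3.5012/0.08 = 43.765.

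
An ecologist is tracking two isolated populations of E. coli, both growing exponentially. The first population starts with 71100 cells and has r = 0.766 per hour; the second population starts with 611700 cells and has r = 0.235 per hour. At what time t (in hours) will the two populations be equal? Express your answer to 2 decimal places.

Set 71100·e^(0.766t) = 611700·e^(0.235t).
e^((0.766 − 0.235)t) = 611700/71100 → e^(0.531·t) = 8.6034.
0.531·t = ln(8.6034) = 2.1522, so t = 2.1522/0.531 = 4.053.

4.05 hours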